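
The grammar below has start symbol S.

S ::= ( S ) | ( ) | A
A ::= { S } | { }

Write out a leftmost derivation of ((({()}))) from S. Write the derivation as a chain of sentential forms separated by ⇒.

S ⇒ (S)   [S ::= ( S )]
(S) ⇒ ((S))   [S ::= ( S )]
((S)) ⇒ (((S)))   [S ::= ( S )]
(((S))) ⇒ (((A)))   [S ::= A]
(((A))) ⇒ ((({S})))   [A ::= { S }]
((({S}))) ⇒ ((({()})))   [S ::= ( )]

S ⇒ (S) ⇒ ((S)) ⇒ (((S))) ⇒ (((A))) ⇒ ((({S}))) ⇒ ((({()})))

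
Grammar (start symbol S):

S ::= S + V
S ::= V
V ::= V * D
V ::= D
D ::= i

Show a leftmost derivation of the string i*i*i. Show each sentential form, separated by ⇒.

S ⇒ V ⇒ V*D ⇒ V*D*D ⇒ D*D*D ⇒ i*D*D ⇒ i*i*D ⇒ i*i*i

S ⇒ V   [S ::= V]
V ⇒ V*D   [V ::= V * D]
V*D ⇒ V*D*D   [V ::= V * D]
V*D*D ⇒ D*D*D   [V ::= D]
D*D*D ⇒ i*D*D   [D ::= i]
i*D*D ⇒ i*i*D   [D ::= i]
i*i*D ⇒ i*i*i   [D ::= i]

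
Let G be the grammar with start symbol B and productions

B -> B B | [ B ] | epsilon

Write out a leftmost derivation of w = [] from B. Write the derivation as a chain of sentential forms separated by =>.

B => BB   [B -> B B]
BB => BBB   [B -> B B]
BBB => [B]BB   [B -> [ B ]]
[B]BB => []BB   [B -> epsilon]
[]BB => []B   [B -> epsilon]
[]B => []   [B -> epsilon]

B => BB => BBB => [B]BB => []BB => []B => []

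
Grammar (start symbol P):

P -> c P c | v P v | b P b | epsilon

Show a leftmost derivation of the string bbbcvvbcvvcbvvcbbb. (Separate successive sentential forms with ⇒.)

P ⇒ bPb   [P -> b P b]
bPb ⇒ bbPbb   [P -> b P b]
bbPbb ⇒ bbbPbbb   [P -> b P b]
bbbPbbb ⇒ bbbcPcbbb   [P -> c P c]
bbbcPcbbb ⇒ bbbcvPvcbbb   [P -> v P v]
bbbcvPvcbbb ⇒ bbbcvvPvvcbbb   [P -> v P v]
bbbcvvPvvcbbb ⇒ bbbcvvbPbvvcbbb   [P -> b P b]
bbbcvvbPbvvcbbb ⇒ bbbcvvbcPcbvvcbbb   [P -> c P c]
bbbcvvbcPcbvvcbbb ⇒ bbbcvvbcvPvcbvvcbbb   [P -> v P v]
bbbcvvbcvPvcbvvcbbb ⇒ bbbcvvbcvvcbvvcbbb   [P -> epsilon]

P ⇒ bPb ⇒ bbPbb ⇒ bbbPbbb ⇒ bbbcPcbbb ⇒ bbbcvPvcbbb ⇒ bbbcvvPvvcbbb ⇒ bbbcvvbPbvvcbbb ⇒ bbbcvvbcPcbvvcbbb ⇒ bbbcvvbcvPvcbvvcbbb ⇒ bbbcvvbcvvcbvvcbbb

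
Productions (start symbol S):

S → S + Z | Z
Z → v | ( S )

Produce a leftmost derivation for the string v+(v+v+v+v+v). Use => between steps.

S=>S+Z=>Z+Z=>v+Z=>v+(S)=>v+(S+Z)=>v+(S+Z+Z)=>v+(S+Z+Z+Z)=>v+(S+Z+Z+Z+Z)=>v+(Z+Z+Z+Z+Z)=>v+(v+Z+Z+Z+Z)=>v+(v+v+Z+Z+Z)=>v+(v+v+v+Z+Z)=>v+(v+v+v+v+Z)=>v+(v+v+v+v+v)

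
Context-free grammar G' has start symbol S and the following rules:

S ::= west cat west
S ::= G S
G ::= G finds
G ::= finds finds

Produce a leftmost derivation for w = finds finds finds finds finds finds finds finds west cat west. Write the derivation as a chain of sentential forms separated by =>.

S => G S   [S ::= G S]
G S => G finds S   [G ::= G finds]
G finds S => finds finds finds S   [G ::= finds finds]
finds finds finds S => finds finds finds G S   [S ::= G S]
finds finds finds G S => finds finds finds G finds S   [G ::= G finds]
finds finds finds G finds S => finds finds finds finds finds finds S   [G ::= finds finds]
finds finds finds finds finds finds S => finds finds finds finds finds finds G S   [S ::= G S]
finds finds finds finds finds finds G S => finds finds finds finds finds finds finds finds S   [G ::= finds finds]
finds finds finds finds finds finds finds finds S => finds finds finds finds finds finds finds finds west cat west   [S ::= west cat west]

S => G S => G finds S => finds finds finds S => finds finds finds G S => finds finds finds G finds S => finds finds finds finds finds finds S => finds finds finds finds finds finds G S => finds finds finds finds finds finds finds finds S => finds finds finds finds finds finds finds finds west cat west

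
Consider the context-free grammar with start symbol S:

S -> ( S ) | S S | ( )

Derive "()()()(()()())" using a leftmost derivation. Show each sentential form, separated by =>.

S => SS => SSS => ()SS => ()()S => ()()SS => ()()()S => ()()()(S) => ()()()(SS) => ()()()(()S) => ()()()(()SS) => ()()()(()()S) => ()()()(()()())

S => SS   [S -> S S]
SS => SSS   [S -> S S]
SSS => ()SS   [S -> ( )]
()SS => ()()S   [S -> ( )]
()()S => ()()SS   [S -> S S]
()()SS => ()()()S   [S -> ( )]
()()()S => ()()()(S)   [S -> ( S )]
()()()(S) => ()()()(SS)   [S -> S S]
()()()(SS) => ()()()(()S)   [S -> ( )]
()()()(()S) => ()()()(()SS)   [S -> S S]
()()()(()SS) => ()()()(()()S)   [S -> ( )]
()()()(()()S) => ()()()(()()())   [S -> ( )]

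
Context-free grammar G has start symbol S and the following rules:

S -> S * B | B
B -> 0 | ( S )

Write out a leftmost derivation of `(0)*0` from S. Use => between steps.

S => S*B => B*B => (S)*B => (B)*B => (0)*B => (0)*0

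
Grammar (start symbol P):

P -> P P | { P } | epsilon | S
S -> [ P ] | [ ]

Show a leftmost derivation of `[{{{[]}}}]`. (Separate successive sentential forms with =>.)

P=>S=>[P]=>[{P}]=>[{PP}]=>[{PPP}]=>[{{P}PP}]=>[{{{P}}PP}]=>[{{{S}}PP}]=>[{{{[]}}PP}]=>[{{{[]}}P}]=>[{{{[]}}}]

P => S   [P -> S]
S => [P]   [S -> [ P ]]
[P] => [{P}]   [P -> { P }]
[{P}] => [{PP}]   [P -> P P]
[{PP}] => [{PPP}]   [P -> P P]
[{PPP}] => [{{P}PP}]   [P -> { P }]
[{{P}PP}] => [{{{P}}PP}]   [P -> { P }]
[{{{P}}PP}] => [{{{S}}PP}]   [P -> S]
[{{{S}}PP}] => [{{{[]}}PP}]   [S -> [ ]]
[{{{[]}}PP}] => [{{{[]}}P}]   [P -> epsilon]
[{{{[]}}P}] => [{{{[]}}}]   [P -> epsilon]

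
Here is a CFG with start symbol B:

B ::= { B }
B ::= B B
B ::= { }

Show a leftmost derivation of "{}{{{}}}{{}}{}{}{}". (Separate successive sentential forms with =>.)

B => BB   [B ::= B B]
BB => BBB   [B ::= B B]
BBB => BBBB   [B ::= B B]
BBBB => {}BBB   [B ::= { }]
{}BBB => {}BBBB   [B ::= B B]
{}BBBB => {}BBBBB   [B ::= B B]
{}BBBBB => {}{B}BBBB   [B ::= { B }]
{}{B}BBBB => {}{{B}}BBBB   [B ::= { B }]
{}{{B}}BBBB => {}{{{}}}BBBB   [B ::= { }]
{}{{{}}}BBBB => {}{{{}}}{B}BBB   [B ::= { B }]
{}{{{}}}{B}BBB => {}{{{}}}{{}}BBB   [B ::= { }]
{}{{{}}}{{}}BBB => {}{{{}}}{{}}{}BB   [B ::= { }]
{}{{{}}}{{}}{}BB => {}{{{}}}{{}}{}{}B   [B ::= { }]
{}{{{}}}{{}}{}{}B => {}{{{}}}{{}}{}{}{}   [B ::= { }]

B=>BB=>BBB=>BBBB=>{}BBB=>{}BBBB=>{}BBBBB=>{}{B}BBBB=>{}{{B}}BBBB=>{}{{{}}}BBBB=>{}{{{}}}{B}BBB=>{}{{{}}}{{}}BBB=>{}{{{}}}{{}}{}BB=>{}{{{}}}{{}}{}{}B=>{}{{{}}}{{}}{}{}{}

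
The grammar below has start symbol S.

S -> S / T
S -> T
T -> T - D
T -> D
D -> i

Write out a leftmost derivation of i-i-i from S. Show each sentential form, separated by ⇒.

S ⇒ T ⇒ T-D ⇒ T-D-D ⇒ D-D-D ⇒ i-D-D ⇒ i-i-D ⇒ i-i-i

S ⇒ T   [S -> T]
T ⇒ T-D   [T -> T - D]
T-D ⇒ T-D-D   [T -> T - D]
T-D-D ⇒ D-D-D   [T -> D]
D-D-D ⇒ i-D-D   [D -> i]
i-D-D ⇒ i-i-D   [D -> i]
i-i-D ⇒ i-i-i   [D -> i]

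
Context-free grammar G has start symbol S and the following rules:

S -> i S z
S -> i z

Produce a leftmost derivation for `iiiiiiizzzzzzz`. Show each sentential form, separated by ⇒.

S ⇒ iSz ⇒ iiSzz ⇒ iiiSzzz ⇒ iiiiSzzzz ⇒ iiiiiSzzzzz ⇒ iiiiiiSzzzzzz ⇒ iiiiiiizzzzzzz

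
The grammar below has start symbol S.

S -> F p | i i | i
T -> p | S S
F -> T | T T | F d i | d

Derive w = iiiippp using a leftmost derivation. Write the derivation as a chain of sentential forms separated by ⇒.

S ⇒ Fp ⇒ TTp ⇒ SSTp ⇒ iSTp ⇒ iFpTp ⇒ iTpTp ⇒ iSSpTp ⇒ iiSpTp ⇒ iiiipTp ⇒ iiiippp

S ⇒ Fp   [S -> F p]
Fp ⇒ TTp   [F -> T T]
TTp ⇒ SSTp   [T -> S S]
SSTp ⇒ iSTp   [S -> i]
iSTp ⇒ iFpTp   [S -> F p]
iFpTp ⇒ iTpTp   [F -> T]
iTpTp ⇒ iSSpTp   [T -> S S]
iSSpTp ⇒ iiSpTp   [S -> i]
iiSpTp ⇒ iiiipTp   [S -> i i]
iiiipTp ⇒ iiiippp   [T -> p]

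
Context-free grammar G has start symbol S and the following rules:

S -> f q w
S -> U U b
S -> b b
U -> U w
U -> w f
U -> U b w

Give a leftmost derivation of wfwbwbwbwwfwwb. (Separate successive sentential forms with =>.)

S=>UUb=>UbwUb=>UbwbwUb=>UbwbwbwUb=>UwbwbwbwUb=>wfwbwbwbwUb=>wfwbwbwbwUwb=>wfwbwbwbwUwwb=>wfwbwbwbwwfwwb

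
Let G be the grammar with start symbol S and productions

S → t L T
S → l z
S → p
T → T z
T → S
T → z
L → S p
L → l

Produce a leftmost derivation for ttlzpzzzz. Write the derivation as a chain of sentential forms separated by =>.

S => tLT => tSpT => ttLTpT => ttlTpT => ttlzpT => ttlzpTz => ttlzpTzz => ttlzpTzzz => ttlzpzzzz

S => tLT   [S → t L T]
tLT => tSpT   [L → S p]
tSpT => ttLTpT   [S → t L T]
ttLTpT => ttlTpT   [L → l]
ttlTpT => ttlzpT   [T → z]
ttlzpT => ttlzpTz   [T → T z]
ttlzpTz => ttlzpTzz   [T → T z]
ttlzpTzz => ttlzpTzzz   [T → T z]
ttlzpTzzz => ttlzpzzzz   [T → z]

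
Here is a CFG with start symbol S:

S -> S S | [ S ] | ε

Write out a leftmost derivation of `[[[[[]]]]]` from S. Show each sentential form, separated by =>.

S => [S] => [[S]] => [[[S]]] => [[[SS]]] => [[[SSS]]] => [[[[S]SS]]] => [[[[[S]]SS]]] => [[[[[]]SS]]] => [[[[[]]S]]] => [[[[[]]]]]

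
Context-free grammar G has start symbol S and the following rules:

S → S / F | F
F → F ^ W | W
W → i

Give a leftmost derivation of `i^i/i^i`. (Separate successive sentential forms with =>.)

S => S/F   [S → S / F]
S/F => F/F   [S → F]
F/F => F^W/F   [F → F ^ W]
F^W/F => W^W/F   [F → W]
W^W/F => i^W/F   [W → i]
i^W/F => i^i/F   [W → i]
i^i/F => i^i/F^W   [F → F ^ W]
i^i/F^W => i^i/W^W   [F → W]
i^i/W^W => i^i/i^W   [W → i]
i^i/i^W => i^i/i^i   [W → i]

S => S/F => F/F => F^W/F => W^W/F => i^W/F => i^i/F => i^i/F^W => i^i/W^W => i^i/i^W => i^i/i^i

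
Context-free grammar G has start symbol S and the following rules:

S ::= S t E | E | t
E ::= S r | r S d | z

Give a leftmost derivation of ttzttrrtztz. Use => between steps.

S => StE => StEtE => StEtEtE => ttEtEtE => ttSrtEtE => ttStErtEtE => ttEtErtEtE => ttztErtEtE => ttztSrrtEtE => ttzttrrtEtE => ttzttrrtztE => ttzttrrtztz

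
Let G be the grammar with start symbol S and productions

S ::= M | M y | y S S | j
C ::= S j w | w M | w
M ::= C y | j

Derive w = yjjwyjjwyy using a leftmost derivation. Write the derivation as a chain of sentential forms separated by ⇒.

S⇒My⇒Cyy⇒Sjwyy⇒ySSjwyy⇒yMSjwyy⇒yCySjwyy⇒ySjwySjwyy⇒yMjwySjwyy⇒yjjwySjwyy⇒yjjwyjjwyy

S ⇒ My   [S ::= M y]
My ⇒ Cyy   [M ::= C y]
Cyy ⇒ Sjwyy   [C ::= S j w]
Sjwyy ⇒ ySSjwyy   [S ::= y S S]
ySSjwyy ⇒ yMSjwyy   [S ::= M]
yMSjwyy ⇒ yCySjwyy   [M ::= C y]
yCySjwyy ⇒ ySjwySjwyy   [C ::= S j w]
ySjwySjwyy ⇒ yMjwySjwyy   [S ::= M]
yMjwySjwyy ⇒ yjjwySjwyy   [M ::= j]
yjjwySjwyy ⇒ yjjwyjjwyy   [S ::= j]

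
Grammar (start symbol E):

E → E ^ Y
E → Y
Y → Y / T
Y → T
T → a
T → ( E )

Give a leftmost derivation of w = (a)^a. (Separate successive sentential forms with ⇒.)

E ⇒ E^Y ⇒ Y^Y ⇒ T^Y ⇒ (E)^Y ⇒ (Y)^Y ⇒ (T)^Y ⇒ (a)^Y ⇒ (a)^T ⇒ (a)^a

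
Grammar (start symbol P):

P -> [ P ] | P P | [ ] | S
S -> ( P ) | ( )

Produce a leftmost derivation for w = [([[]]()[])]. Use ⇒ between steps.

P ⇒ [P]   [P -> [ P ]]
[P] ⇒ [S]   [P -> S]
[S] ⇒ [(P)]   [S -> ( P )]
[(P)] ⇒ [(PP)]   [P -> P P]
[(PP)] ⇒ [([P]P)]   [P -> [ P ]]
[([P]P)] ⇒ [([[]]P)]   [P -> [ ]]
[([[]]P)] ⇒ [([[]]PP)]   [P -> P P]
[([[]]PP)] ⇒ [([[]]SP)]   [P -> S]
[([[]]SP)] ⇒ [([[]]()P)]   [S -> ( )]
[([[]]()P)] ⇒ [([[]]()[])]   [P -> [ ]]

P ⇒ [P] ⇒ [S] ⇒ [(P)] ⇒ [(PP)] ⇒ [([P]P)] ⇒ [([[]]P)] ⇒ [([[]]PP)] ⇒ [([[]]SP)] ⇒ [([[]]()P)] ⇒ [([[]]()[])]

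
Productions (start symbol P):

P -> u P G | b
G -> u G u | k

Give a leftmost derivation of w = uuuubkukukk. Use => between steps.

P=>uPG=>uuPGG=>uuuPGGG=>uuuuPGGGG=>uuuubGGGG=>uuuubkGGG=>uuuubkuGuGG=>uuuubkukuGG=>uuuubkukukG=>uuuubkukukk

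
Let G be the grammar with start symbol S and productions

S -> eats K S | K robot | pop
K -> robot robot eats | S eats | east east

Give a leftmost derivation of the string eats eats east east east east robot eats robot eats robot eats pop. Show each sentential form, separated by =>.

S => eats K S => eats S eats S => eats eats K S eats S => eats eats east east S eats S => eats eats east east K robot eats S => eats eats east east S eats robot eats S => eats eats east east K robot eats robot eats S => eats eats east east S eats robot eats robot eats S => eats eats east east K robot eats robot eats robot eats S => eats eats east east east east robot eats robot eats robot eats S => eats eats east east east east robot eats robot eats robot eats pop

S => eats K S   [S -> eats K S]
eats K S => eats S eats S   [K -> S eats]
eats S eats S => eats eats K S eats S   [S -> eats K S]
eats eats K S eats S => eats eats east east S eats S   [K -> east east]
eats eats east east S eats S => eats eats east east K robot eats S   [S -> K robot]
eats eats east east K robot eats S => eats eats east east S eats robot eats S   [K -> S eats]
eats eats east east S eats robot eats S => eats eats east east K robot eats robot eats S   [S -> K robot]
eats eats east east K robot eats robot eats S => eats eats east east S eats robot eats robot eats S   [K -> S eats]
eats eats east east S eats robot eats robot eats S => eats eats east east K robot eats robot eats robot eats S   [S -> K robot]
eats eats east east K robot eats robot eats robot eats S => eats eats east east east east robot eats robot eats robot eats S   [K -> east east]
eats eats east east east east robot eats robot eats robot eats S => eats eats east east east east robot eats robot eats robot eats pop   [S -> pop]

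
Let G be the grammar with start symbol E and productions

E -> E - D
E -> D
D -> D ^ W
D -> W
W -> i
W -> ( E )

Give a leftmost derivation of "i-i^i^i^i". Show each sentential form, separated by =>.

E => E-D => D-D => W-D => i-D => i-D^W => i-D^W^W => i-D^W^W^W => i-W^W^W^W => i-i^W^W^W => i-i^i^W^W => i-i^i^i^W => i-i^i^i^i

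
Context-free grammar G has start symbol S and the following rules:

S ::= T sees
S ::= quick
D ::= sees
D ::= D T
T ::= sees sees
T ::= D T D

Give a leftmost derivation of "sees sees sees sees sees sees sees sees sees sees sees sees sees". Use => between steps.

S => T sees => D T D sees => D T T D sees => D T T T D sees => sees T T T D sees => sees sees sees T T D sees => sees sees sees D T D T D sees => sees sees sees D T T D T D sees => sees sees sees sees T T D T D sees => sees sees sees sees sees sees T D T D sees => sees sees sees sees sees sees sees sees D T D sees => sees sees sees sees sees sees sees sees sees T D sees => sees sees sees sees sees sees sees sees sees sees sees D sees => sees sees sees sees sees sees sees sees sees sees sees sees sees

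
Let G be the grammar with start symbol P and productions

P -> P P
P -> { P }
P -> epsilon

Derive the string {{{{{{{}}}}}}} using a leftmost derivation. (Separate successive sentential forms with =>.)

P => {P}   [P -> { P }]
{P} => {{P}}   [P -> { P }]
{{P}} => {{{P}}}   [P -> { P }]
{{{P}}} => {{{{P}}}}   [P -> { P }]
{{{{P}}}} => {{{{{P}}}}}   [P -> { P }]
{{{{{P}}}}} => {{{{{{P}}}}}}   [P -> { P }]
{{{{{{P}}}}}} => {{{{{{{P}}}}}}}   [P -> { P }]
{{{{{{{P}}}}}}} => {{{{{{{}}}}}}}   [P -> epsilon]

P => {P} => {{P}} => {{{P}}} => {{{{P}}}} => {{{{{P}}}}} => {{{{{{P}}}}}} => {{{{{{{P}}}}}}} => {{{{{{{}}}}}}}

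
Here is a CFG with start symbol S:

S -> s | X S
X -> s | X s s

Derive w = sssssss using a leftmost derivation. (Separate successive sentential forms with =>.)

S=>XS=>sS=>sXS=>ssS=>ssXS=>ssXssS=>sssssS=>sssssXS=>ssssssS=>sssssss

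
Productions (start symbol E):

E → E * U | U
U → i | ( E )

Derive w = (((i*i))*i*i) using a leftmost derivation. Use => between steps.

E => U => (E) => (E*U) => (E*U*U) => (U*U*U) => ((E)*U*U) => ((U)*U*U) => (((E))*U*U) => (((E*U))*U*U) => (((U*U))*U*U) => (((i*U))*U*U) => (((i*i))*U*U) => (((i*i))*i*U) => (((i*i))*i*i)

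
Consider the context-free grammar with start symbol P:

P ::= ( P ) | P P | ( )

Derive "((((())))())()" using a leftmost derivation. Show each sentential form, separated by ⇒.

P ⇒ PP   [P ::= P P]
PP ⇒ (P)P   [P ::= ( P )]
(P)P ⇒ (PP)P   [P ::= P P]
(PP)P ⇒ ((P)P)P   [P ::= ( P )]
((P)P)P ⇒ (((P))P)P   [P ::= ( P )]
(((P))P)P ⇒ ((((P)))P)P   [P ::= ( P )]
((((P)))P)P ⇒ ((((())))P)P   [P ::= ( )]
((((())))P)P ⇒ ((((())))())P   [P ::= ( )]
((((())))())P ⇒ ((((())))())()   [P ::= ( )]

P⇒PP⇒(P)P⇒(PP)P⇒((P)P)P⇒(((P))P)P⇒((((P)))P)P⇒((((())))P)P⇒((((())))())P⇒((((())))())()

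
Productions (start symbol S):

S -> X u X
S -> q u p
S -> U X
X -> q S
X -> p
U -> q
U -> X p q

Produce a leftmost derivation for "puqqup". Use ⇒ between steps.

S ⇒ XuX ⇒ puX ⇒ puqS ⇒ puqqup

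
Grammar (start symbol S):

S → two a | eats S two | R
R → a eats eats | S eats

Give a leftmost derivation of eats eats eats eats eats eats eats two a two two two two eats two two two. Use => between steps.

S => eats S two   [S → eats S two]
eats S two => eats eats S two two   [S → eats S two]
eats eats S two two => eats eats eats S two two two   [S → eats S two]
eats eats eats S two two two => eats eats eats R two two two   [S → R]
eats eats eats R two two two => eats eats eats S eats two two two   [R → S eats]
eats eats eats S eats two two two => eats eats eats eats S two eats two two two   [S → eats S two]
eats eats eats eats S two eats two two two => eats eats eats eats eats S two two eats two two two   [S → eats S two]
eats eats eats eats eats S two two eats two two two => eats eats eats eats eats eats S two two two eats two two two   [S → eats S two]
eats eats eats eats eats eats S two two two eats two two two => eats eats eats eats eats eats eats S two two two two eats two two two   [S → eats S two]
eats eats eats eats eats eats eats S two two two two eats two two two => eats eats eats eats eats eats eats two a two two two two eats two two two   [S → two a]

S => eats S two => eats eats S two two => eats eats eats S two two two => eats eats eats R two two two => eats eats eats S eats two two two => eats eats eats eats S two eats two two two => eats eats eats eats eats S two two eats two two two => eats eats eats eats eats eats S two two two eats two two two => eats eats eats eats eats eats eats S two two two two eats two two two => eats eats eats eats eats eats eats two a two two two two eats two two two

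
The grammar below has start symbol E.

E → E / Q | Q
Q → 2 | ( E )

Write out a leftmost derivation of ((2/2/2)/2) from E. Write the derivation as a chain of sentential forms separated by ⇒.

E⇒Q⇒(E)⇒(E/Q)⇒(Q/Q)⇒((E)/Q)⇒((E/Q)/Q)⇒((E/Q/Q)/Q)⇒((Q/Q/Q)/Q)⇒((2/Q/Q)/Q)⇒((2/2/Q)/Q)⇒((2/2/2)/Q)⇒((2/2/2)/2)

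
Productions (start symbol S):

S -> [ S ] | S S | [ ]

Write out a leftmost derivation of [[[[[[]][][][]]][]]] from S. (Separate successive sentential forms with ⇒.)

S⇒[S]⇒[[S]]⇒[[SS]]⇒[[[S]S]]⇒[[[[S]]S]]⇒[[[[SS]]S]]⇒[[[[[S]S]]S]]⇒[[[[[[]]S]]S]]⇒[[[[[[]]SS]]S]]⇒[[[[[[]]SSS]]S]]⇒[[[[[[]][]SS]]S]]⇒[[[[[[]][][]S]]S]]⇒[[[[[[]][][][]]]S]]⇒[[[[[[]][][][]]][]]]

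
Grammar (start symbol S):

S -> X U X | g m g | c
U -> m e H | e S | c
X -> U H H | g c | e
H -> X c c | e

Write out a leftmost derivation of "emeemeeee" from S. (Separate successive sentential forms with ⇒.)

S ⇒ XUX ⇒ eUX ⇒ emeHX ⇒ emeeX ⇒ emeeUHH ⇒ emeemeHHH ⇒ emeemeeHH ⇒ emeemeeeH ⇒ emeemeeee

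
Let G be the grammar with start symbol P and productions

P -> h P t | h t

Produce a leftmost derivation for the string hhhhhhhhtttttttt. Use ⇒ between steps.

P ⇒ hPt ⇒ hhPtt ⇒ hhhPttt ⇒ hhhhPtttt ⇒ hhhhhPttttt ⇒ hhhhhhPtttttt ⇒ hhhhhhhPttttttt ⇒ hhhhhhhhtttttttt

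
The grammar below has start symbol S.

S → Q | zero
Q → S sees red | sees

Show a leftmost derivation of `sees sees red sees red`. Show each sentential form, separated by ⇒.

S ⇒ Q   [S → Q]
Q ⇒ S sees red   [Q → S sees red]
S sees red ⇒ Q sees red   [S → Q]
Q sees red ⇒ S sees red sees red   [Q → S sees red]
S sees red sees red ⇒ Q sees red sees red   [S → Q]
Q sees red sees red ⇒ sees sees red sees red   [Q → sees]

S ⇒ Q ⇒ S sees red ⇒ Q sees red ⇒ S sees red sees red ⇒ Q sees red sees red ⇒ sees sees red sees red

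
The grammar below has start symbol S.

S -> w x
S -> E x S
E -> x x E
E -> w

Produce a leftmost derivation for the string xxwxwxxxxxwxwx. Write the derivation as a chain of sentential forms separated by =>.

S=>ExS=>xxExS=>xxwxS=>xxwxExS=>xxwxwxS=>xxwxwxExS=>xxwxwxxxExS=>xxwxwxxxxxExS=>xxwxwxxxxxwxS=>xxwxwxxxxxwxwx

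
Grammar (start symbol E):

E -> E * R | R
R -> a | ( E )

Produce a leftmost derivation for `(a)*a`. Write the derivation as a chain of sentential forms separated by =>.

E => E*R   [E -> E * R]
E*R => R*R   [E -> R]
R*R => (E)*R   [R -> ( E )]
(E)*R => (R)*R   [E -> R]
(R)*R => (a)*R   [R -> a]
(a)*R => (a)*a   [R -> a]

E => E*R => R*R => (E)*R => (R)*R => (a)*R => (a)*a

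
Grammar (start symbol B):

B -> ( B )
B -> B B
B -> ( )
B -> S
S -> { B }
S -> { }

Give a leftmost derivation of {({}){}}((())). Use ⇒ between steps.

B ⇒ BB   [B -> B B]
BB ⇒ SB   [B -> S]
SB ⇒ {B}B   [S -> { B }]
{B}B ⇒ {BB}B   [B -> B B]
{BB}B ⇒ {(B)B}B   [B -> ( B )]
{(B)B}B ⇒ {(S)B}B   [B -> S]
{(S)B}B ⇒ {({})B}B   [S -> { }]
{({})B}B ⇒ {({})S}B   [B -> S]
{({})S}B ⇒ {({}){}}B   [S -> { }]
{({}){}}B ⇒ {({}){}}(B)   [B -> ( B )]
{({}){}}(B) ⇒ {({}){}}((B))   [B -> ( B )]
{({}){}}((B)) ⇒ {({}){}}((()))   [B -> ( )]

B⇒BB⇒SB⇒{B}B⇒{BB}B⇒{(B)B}B⇒{(S)B}B⇒{({})B}B⇒{({})S}B⇒{({}){}}B⇒{({}){}}(B)⇒{({}){}}((B))⇒{({}){}}((()))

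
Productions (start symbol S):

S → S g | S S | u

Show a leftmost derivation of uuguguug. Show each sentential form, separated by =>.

S => Sg   [S → S g]
Sg => SSg   [S → S S]
SSg => SSSg   [S → S S]
SSSg => SgSSg   [S → S g]
SgSSg => SSgSSg   [S → S S]
SSgSSg => SgSgSSg   [S → S g]
SgSgSSg => SSgSgSSg   [S → S S]
SSgSgSSg => uSgSgSSg   [S → u]
uSgSgSSg => uugSgSSg   [S → u]
uugSgSSg => uugugSSg   [S → u]
uugugSSg => uuguguSg   [S → u]
uuguguSg => uuguguug   [S → u]

S => Sg => SSg => SSSg => SgSSg => SSgSSg => SgSgSSg => SSgSgSSg => uSgSgSSg => uugSgSSg => uugugSSg => uuguguSg => uuguguug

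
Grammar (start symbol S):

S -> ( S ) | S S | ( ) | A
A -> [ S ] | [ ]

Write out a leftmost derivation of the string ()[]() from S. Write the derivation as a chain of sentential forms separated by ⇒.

S ⇒ SS ⇒ ()S ⇒ ()SS ⇒ ()AS ⇒ ()[]S ⇒ ()[]()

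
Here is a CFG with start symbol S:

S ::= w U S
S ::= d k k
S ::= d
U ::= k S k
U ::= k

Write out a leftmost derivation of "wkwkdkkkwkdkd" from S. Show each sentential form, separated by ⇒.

S ⇒ wUS   [S ::= w U S]
wUS ⇒ wkSkS   [U ::= k S k]
wkSkS ⇒ wkwUSkS   [S ::= w U S]
wkwUSkS ⇒ wkwkSkSkS   [U ::= k S k]
wkwkSkSkS ⇒ wkwkdkkkSkS   [S ::= d k k]
wkwkdkkkSkS ⇒ wkwkdkkkwUSkS   [S ::= w U S]
wkwkdkkkwUSkS ⇒ wkwkdkkkwkSkS   [U ::= k]
wkwkdkkkwkSkS ⇒ wkwkdkkkwkdkS   [S ::= d]
wkwkdkkkwkdkS ⇒ wkwkdkkkwkdkd   [S ::= d]

S⇒wUS⇒wkSkS⇒wkwUSkS⇒wkwkSkSkS⇒wkwkdkkkSkS⇒wkwkdkkkwUSkS⇒wkwkdkkkwkSkS⇒wkwkdkkkwkdkS⇒wkwkdkkkwkdkd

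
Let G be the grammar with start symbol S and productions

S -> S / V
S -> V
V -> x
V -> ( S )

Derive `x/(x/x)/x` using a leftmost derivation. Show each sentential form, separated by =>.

S => S/V => S/V/V => V/V/V => x/V/V => x/(S)/V => x/(S/V)/V => x/(V/V)/V => x/(x/V)/V => x/(x/x)/V => x/(x/x)/x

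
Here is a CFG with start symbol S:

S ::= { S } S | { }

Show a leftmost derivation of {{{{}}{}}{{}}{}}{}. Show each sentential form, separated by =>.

S => {S}S   [S ::= { S } S]
{S}S => {{S}S}S   [S ::= { S } S]
{{S}S}S => {{{S}S}S}S   [S ::= { S } S]
{{{S}S}S}S => {{{{}}S}S}S   [S ::= { }]
{{{{}}S}S}S => {{{{}}{}}S}S   [S ::= { }]
{{{{}}{}}S}S => {{{{}}{}}{S}S}S   [S ::= { S } S]
{{{{}}{}}{S}S}S => {{{{}}{}}{{}}S}S   [S ::= { }]
{{{{}}{}}{{}}S}S => {{{{}}{}}{{}}{}}S   [S ::= { }]
{{{{}}{}}{{}}{}}S => {{{{}}{}}{{}}{}}{}   [S ::= { }]

S => {S}S => {{S}S}S => {{{S}S}S}S => {{{{}}S}S}S => {{{{}}{}}S}S => {{{{}}{}}{S}S}S => {{{{}}{}}{{}}S}S => {{{{}}{}}{{}}{}}S => {{{{}}{}}{{}}{}}{}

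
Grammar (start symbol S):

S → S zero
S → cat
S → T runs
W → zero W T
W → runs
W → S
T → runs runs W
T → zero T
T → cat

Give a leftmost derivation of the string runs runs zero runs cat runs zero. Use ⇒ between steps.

S ⇒ S zero ⇒ T runs zero ⇒ runs runs W runs zero ⇒ runs runs zero W T runs zero ⇒ runs runs zero runs T runs zero ⇒ runs runs zero runs cat runs zero

S ⇒ S zero   [S → S zero]
S zero ⇒ T runs zero   [S → T runs]
T runs zero ⇒ runs runs W runs zero   [T → runs runs W]
runs runs W runs zero ⇒ runs runs zero W T runs zero   [W → zero W T]
runs runs zero W T runs zero ⇒ runs runs zero runs T runs zero   [W → runs]
runs runs zero runs T runs zero ⇒ runs runs zero runs cat runs zero   [T → cat]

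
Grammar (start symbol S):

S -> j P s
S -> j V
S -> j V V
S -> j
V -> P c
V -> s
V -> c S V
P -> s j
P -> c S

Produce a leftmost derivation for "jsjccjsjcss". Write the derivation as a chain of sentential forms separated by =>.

S=>jVV=>jPcV=>jsjcV=>jsjccSV=>jsjccjVVV=>jsjccjPcVV=>jsjccjsjcVV=>jsjccjsjcsV=>jsjccjsjcss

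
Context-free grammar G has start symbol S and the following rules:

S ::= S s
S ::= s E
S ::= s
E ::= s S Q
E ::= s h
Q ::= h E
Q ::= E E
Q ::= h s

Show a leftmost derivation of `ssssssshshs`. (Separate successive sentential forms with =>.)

S => sE => ssSQ => sssEQ => ssssSQQ => ssssSsQQ => ssssSssQQ => sssssssQQ => ssssssshsQ => ssssssshshs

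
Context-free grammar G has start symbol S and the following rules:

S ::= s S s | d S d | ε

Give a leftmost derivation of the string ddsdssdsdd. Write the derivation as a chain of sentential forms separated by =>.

S => dSd => ddSdd => ddsSsdd => ddsdSdsdd => ddsdsSsdsdd => ddsdssdsdd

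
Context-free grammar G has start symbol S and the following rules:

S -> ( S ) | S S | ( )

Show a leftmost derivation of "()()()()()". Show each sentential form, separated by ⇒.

S ⇒ SS   [S -> S S]
SS ⇒ SSS   [S -> S S]
SSS ⇒ SSSS   [S -> S S]
SSSS ⇒ SSSSS   [S -> S S]
SSSSS ⇒ ()SSSS   [S -> ( )]
()SSSS ⇒ ()()SSS   [S -> ( )]
()()SSS ⇒ ()()()SS   [S -> ( )]
()()()SS ⇒ ()()()()S   [S -> ( )]
()()()()S ⇒ ()()()()()   [S -> ( )]

S ⇒ SS ⇒ SSS ⇒ SSSS ⇒ SSSSS ⇒ ()SSSS ⇒ ()()SSS ⇒ ()()()SS ⇒ ()()()()S ⇒ ()()()()()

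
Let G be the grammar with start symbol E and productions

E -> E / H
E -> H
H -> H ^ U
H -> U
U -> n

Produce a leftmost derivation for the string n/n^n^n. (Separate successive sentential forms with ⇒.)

E ⇒ E/H ⇒ H/H ⇒ U/H ⇒ n/H ⇒ n/H^U ⇒ n/H^U^U ⇒ n/U^U^U ⇒ n/n^U^U ⇒ n/n^n^U ⇒ n/n^n^n

E ⇒ E/H   [E -> E / H]
E/H ⇒ H/H   [E -> H]
H/H ⇒ U/H   [H -> U]
U/H ⇒ n/H   [U -> n]
n/H ⇒ n/H^U   [H -> H ^ U]
n/H^U ⇒ n/H^U^U   [H -> H ^ U]
n/H^U^U ⇒ n/U^U^U   [H -> U]
n/U^U^U ⇒ n/n^U^U   [U -> n]
n/n^U^U ⇒ n/n^n^U   [U -> n]
n/n^n^U ⇒ n/n^n^n   [U -> n]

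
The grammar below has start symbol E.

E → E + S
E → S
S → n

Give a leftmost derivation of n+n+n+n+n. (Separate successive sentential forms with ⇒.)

E⇒E+S⇒E+S+S⇒E+S+S+S⇒E+S+S+S+S⇒S+S+S+S+S⇒n+S+S+S+S⇒n+n+S+S+S⇒n+n+n+S+S⇒n+n+n+n+S⇒n+n+n+n+n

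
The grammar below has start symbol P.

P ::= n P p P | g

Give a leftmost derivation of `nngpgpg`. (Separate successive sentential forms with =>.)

P=>nPpP=>nnPpPpP=>nngpPpP=>nngpgpP=>nngpgpg

P => nPpP   [P ::= n P p P]
nPpP => nnPpPpP   [P ::= n P p P]
nnPpPpP => nngpPpP   [P ::= g]
nngpPpP => nngpgpP   [P ::= g]
nngpgpP => nngpgpg   [P ::= g]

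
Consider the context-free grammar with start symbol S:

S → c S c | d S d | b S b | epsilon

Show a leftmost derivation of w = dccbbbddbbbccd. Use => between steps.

S => dSd   [S → d S d]
dSd => dcScd   [S → c S c]
dcScd => dccSccd   [S → c S c]
dccSccd => dccbSbccd   [S → b S b]
dccbSbccd => dccbbSbbccd   [S → b S b]
dccbbSbbccd => dccbbbSbbbccd   [S → b S b]
dccbbbSbbbccd => dccbbbdSdbbbccd   [S → d S d]
dccbbbdSdbbbccd => dccbbbddbbbccd   [S → epsilon]

S=>dSd=>dcScd=>dccSccd=>dccbSbccd=>dccbbSbbccd=>dccbbbSbbbccd=>dccbbbdSdbbbccd=>dccbbbddbbbccd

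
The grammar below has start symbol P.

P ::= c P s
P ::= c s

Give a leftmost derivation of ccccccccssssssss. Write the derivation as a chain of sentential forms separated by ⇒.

P ⇒ cPs ⇒ ccPss ⇒ cccPsss ⇒ ccccPssss ⇒ cccccPsssss ⇒ ccccccPssssss ⇒ cccccccPsssssss ⇒ ccccccccssssssss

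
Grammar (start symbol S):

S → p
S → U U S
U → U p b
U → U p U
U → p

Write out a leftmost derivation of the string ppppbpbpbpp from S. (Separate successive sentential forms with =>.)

S => UUS   [S → U U S]
UUS => UpbUS   [U → U p b]
UpbUS => UpbpbUS   [U → U p b]
UpbpbUS => UpbpbpbUS   [U → U p b]
UpbpbpbUS => UpUpbpbpbUS   [U → U p U]
UpUpbpbpbUS => ppUpbpbpbUS   [U → p]
ppUpbpbpbUS => ppppbpbpbUS   [U → p]
ppppbpbpbUS => ppppbpbpbpS   [U → p]
ppppbpbpbpS => ppppbpbpbpp   [S → p]

S=>UUS=>UpbUS=>UpbpbUS=>UpbpbpbUS=>UpUpbpbpbUS=>ppUpbpbpbUS=>ppppbpbpbUS=>ppppbpbpbpS=>ppppbpbpbpp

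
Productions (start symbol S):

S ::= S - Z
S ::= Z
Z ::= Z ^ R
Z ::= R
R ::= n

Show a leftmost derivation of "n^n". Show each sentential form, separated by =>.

S=>Z=>Z^R=>R^R=>n^R=>n^n

S => Z   [S ::= Z]
Z => Z^R   [Z ::= Z ^ R]
Z^R => R^R   [Z ::= R]
R^R => n^R   [R ::= n]
n^R => n^n   [R ::= n]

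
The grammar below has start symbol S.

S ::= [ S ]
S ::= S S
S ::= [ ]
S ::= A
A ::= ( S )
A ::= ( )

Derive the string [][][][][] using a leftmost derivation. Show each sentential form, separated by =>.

S => SS => SSS => SSSS => SSSSS => []SSSS => [][]SSS => [][][]SS => [][][][]S => [][][][][]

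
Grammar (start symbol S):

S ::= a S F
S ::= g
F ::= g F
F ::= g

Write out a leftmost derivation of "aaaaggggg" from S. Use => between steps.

S => aSF => aaSFF => aaaSFFF => aaaaSFFFF => aaaagFFFF => aaaaggFFF => aaaagggFF => aaaaggggF => aaaaggggg

S => aSF   [S ::= a S F]
aSF => aaSFF   [S ::= a S F]
aaSFF => aaaSFFF   [S ::= a S F]
aaaSFFF => aaaaSFFFF   [S ::= a S F]
aaaaSFFFF => aaaagFFFF   [S ::= g]
aaaagFFFF => aaaaggFFF   [F ::= g]
aaaaggFFF => aaaagggFF   [F ::= g]
aaaagggFF => aaaaggggF   [F ::= g]
aaaaggggF => aaaaggggg   [F ::= g]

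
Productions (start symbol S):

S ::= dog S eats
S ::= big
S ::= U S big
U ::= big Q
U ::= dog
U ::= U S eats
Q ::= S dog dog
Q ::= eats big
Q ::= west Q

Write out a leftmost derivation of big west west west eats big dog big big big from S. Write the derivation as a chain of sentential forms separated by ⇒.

S ⇒ U S big ⇒ big Q S big ⇒ big west Q S big ⇒ big west west Q S big ⇒ big west west west Q S big ⇒ big west west west eats big S big ⇒ big west west west eats big U S big big ⇒ big west west west eats big dog S big big ⇒ big west west west eats big dog big big big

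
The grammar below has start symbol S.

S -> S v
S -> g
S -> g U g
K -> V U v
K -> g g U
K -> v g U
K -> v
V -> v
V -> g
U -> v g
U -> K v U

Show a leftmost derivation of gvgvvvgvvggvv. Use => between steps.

S => Sv => Svv => gUgvv => gKvUgvv => gvgUvUgvv => gvgKvUvUgvv => gvgvvUvUgvv => gvgvvvgvUgvv => gvgvvvgvvggvv

S => Sv   [S -> S v]
Sv => Svv   [S -> S v]
Svv => gUgvv   [S -> g U g]
gUgvv => gKvUgvv   [U -> K v U]
gKvUgvv => gvgUvUgvv   [K -> v g U]
gvgUvUgvv => gvgKvUvUgvv   [U -> K v U]
gvgKvUvUgvv => gvgvvUvUgvv   [K -> v]
gvgvvUvUgvv => gvgvvvgvUgvv   [U -> v g]
gvgvvvgvUgvv => gvgvvvgvvggvv   [U -> v g]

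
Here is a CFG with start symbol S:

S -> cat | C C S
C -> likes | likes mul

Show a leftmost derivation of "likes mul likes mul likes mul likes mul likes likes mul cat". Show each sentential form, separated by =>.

S => C C S   [S -> C C S]
C C S => likes mul C S   [C -> likes mul]
likes mul C S => likes mul likes mul S   [C -> likes mul]
likes mul likes mul S => likes mul likes mul C C S   [S -> C C S]
likes mul likes mul C C S => likes mul likes mul likes mul C S   [C -> likes mul]
likes mul likes mul likes mul C S => likes mul likes mul likes mul likes mul S   [C -> likes mul]
likes mul likes mul likes mul likes mul S => likes mul likes mul likes mul likes mul C C S   [S -> C C S]
likes mul likes mul likes mul likes mul C C S => likes mul likes mul likes mul likes mul likes C S   [C -> likes]
likes mul likes mul likes mul likes mul likes C S => likes mul likes mul likes mul likes mul likes likes mul S   [C -> likes mul]
likes mul likes mul likes mul likes mul likes likes mul S => likes mul likes mul likes mul likes mul likes likes mul cat   [S -> cat]

S => C C S => likes mul C S => likes mul likes mul S => likes mul likes mul C C S => likes mul likes mul likes mul C S => likes mul likes mul likes mul likes mul S => likes mul likes mul likes mul likes mul C C S => likes mul likes mul likes mul likes mul likes C S => likes mul likes mul likes mul likes mul likes likes mul S => likes mul likes mul likes mul likes mul likes likes mul cat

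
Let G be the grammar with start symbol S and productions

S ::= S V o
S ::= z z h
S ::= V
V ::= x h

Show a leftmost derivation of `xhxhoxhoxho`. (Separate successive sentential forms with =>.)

S => SVo   [S ::= S V o]
SVo => SVoVo   [S ::= S V o]
SVoVo => SVoVoVo   [S ::= S V o]
SVoVoVo => VVoVoVo   [S ::= V]
VVoVoVo => xhVoVoVo   [V ::= x h]
xhVoVoVo => xhxhoVoVo   [V ::= x h]
xhxhoVoVo => xhxhoxhoVo   [V ::= x h]
xhxhoxhoVo => xhxhoxhoxho   [V ::= x h]

S => SVo => SVoVo => SVoVoVo => VVoVoVo => xhVoVoVo => xhxhoVoVo => xhxhoxhoVo => xhxhoxhoxho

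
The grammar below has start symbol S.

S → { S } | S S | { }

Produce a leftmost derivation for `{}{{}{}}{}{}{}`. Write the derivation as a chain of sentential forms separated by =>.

S=>SS=>SSS=>SSSS=>SSSSS=>{}SSSS=>{}{S}SSS=>{}{SS}SSS=>{}{{}S}SSS=>{}{{}{}}SSS=>{}{{}{}}{}SS=>{}{{}{}}{}{}S=>{}{{}{}}{}{}{}

S => SS   [S → S S]
SS => SSS   [S → S S]
SSS => SSSS   [S → S S]
SSSS => SSSSS   [S → S S]
SSSSS => {}SSSS   [S → { }]
{}SSSS => {}{S}SSS   [S → { S }]
{}{S}SSS => {}{SS}SSS   [S → S S]
{}{SS}SSS => {}{{}S}SSS   [S → { }]
{}{{}S}SSS => {}{{}{}}SSS   [S → { }]
{}{{}{}}SSS => {}{{}{}}{}SS   [S → { }]
{}{{}{}}{}SS => {}{{}{}}{}{}S   [S → { }]
{}{{}{}}{}{}S => {}{{}{}}{}{}{}   [S → { }]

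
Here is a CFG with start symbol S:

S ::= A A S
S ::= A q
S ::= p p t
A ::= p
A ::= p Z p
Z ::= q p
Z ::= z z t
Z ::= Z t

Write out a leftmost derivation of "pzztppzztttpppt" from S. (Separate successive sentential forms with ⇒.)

S ⇒ AAS ⇒ pZpAS ⇒ pzztpAS ⇒ pzztppZpS ⇒ pzztppZtpS ⇒ pzztppZttpS ⇒ pzztppzztttpS ⇒ pzztppzztttpppt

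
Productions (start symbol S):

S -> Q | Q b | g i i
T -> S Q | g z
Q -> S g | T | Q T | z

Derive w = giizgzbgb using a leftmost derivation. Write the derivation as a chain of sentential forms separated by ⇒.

S ⇒ Qb ⇒ Sgb ⇒ Qbgb ⇒ Tbgb ⇒ SQbgb ⇒ giiQbgb ⇒ giiQTbgb ⇒ giizTbgb ⇒ giizgzbgb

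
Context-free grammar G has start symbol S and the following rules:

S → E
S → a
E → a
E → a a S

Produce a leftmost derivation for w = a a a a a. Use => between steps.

S => E => a a S => a a E => a a a a S => a a a a E => a a a a a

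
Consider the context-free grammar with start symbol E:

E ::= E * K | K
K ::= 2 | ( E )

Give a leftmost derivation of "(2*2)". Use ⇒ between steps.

E ⇒ K ⇒ (E) ⇒ (E*K) ⇒ (K*K) ⇒ (2*K) ⇒ (2*2)

E ⇒ K   [E ::= K]
K ⇒ (E)   [K ::= ( E )]
(E) ⇒ (E*K)   [E ::= E * K]
(E*K) ⇒ (K*K)   [E ::= K]
(K*K) ⇒ (2*K)   [K ::= 2]
(2*K) ⇒ (2*2)   [K ::= 2]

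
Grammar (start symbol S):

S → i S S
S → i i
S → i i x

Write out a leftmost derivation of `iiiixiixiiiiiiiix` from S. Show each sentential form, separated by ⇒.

S ⇒ iSS   [S → i S S]
iSS ⇒ iiSSS   [S → i S S]
iiSSS ⇒ iiiixSS   [S → i i x]
iiiixSS ⇒ iiiixiixS   [S → i i x]
iiiixiixS ⇒ iiiixiixiSS   [S → i S S]
iiiixiixiSS ⇒ iiiixiixiiiS   [S → i i]
iiiixiixiiiS ⇒ iiiixiixiiiiSS   [S → i S S]
iiiixiixiiiiSS ⇒ iiiixiixiiiiiiS   [S → i i]
iiiixiixiiiiiiS ⇒ iiiixiixiiiiiiiix   [S → i i x]

S ⇒ iSS ⇒ iiSSS ⇒ iiiixSS ⇒ iiiixiixS ⇒ iiiixiixiSS ⇒ iiiixiixiiiS ⇒ iiiixiixiiiiSS ⇒ iiiixiixiiiiiiS ⇒ iiiixiixiiiiiiiix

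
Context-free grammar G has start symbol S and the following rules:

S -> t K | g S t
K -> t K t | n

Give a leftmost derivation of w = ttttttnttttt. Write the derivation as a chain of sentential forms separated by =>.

S=>tK=>ttKt=>tttKtt=>ttttKttt=>tttttKtttt=>ttttttKttttt=>ttttttnttttt

S => tK   [S -> t K]
tK => ttKt   [K -> t K t]
ttKt => tttKtt   [K -> t K t]
tttKtt => ttttKttt   [K -> t K t]
ttttKttt => tttttKtttt   [K -> t K t]
tttttKtttt => ttttttKttttt   [K -> t K t]
ttttttKttttt => ttttttnttttt   [K -> n]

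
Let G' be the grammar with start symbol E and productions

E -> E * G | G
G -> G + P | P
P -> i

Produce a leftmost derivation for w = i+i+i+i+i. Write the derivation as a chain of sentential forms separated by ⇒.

E ⇒ G   [E -> G]
G ⇒ G+P   [G -> G + P]
G+P ⇒ G+P+P   [G -> G + P]
G+P+P ⇒ G+P+P+P   [G -> G + P]
G+P+P+P ⇒ G+P+P+P+P   [G -> G + P]
G+P+P+P+P ⇒ P+P+P+P+P   [G -> P]
P+P+P+P+P ⇒ i+P+P+P+P   [P -> i]
i+P+P+P+P ⇒ i+i+P+P+P   [P -> i]
i+i+P+P+P ⇒ i+i+i+P+P   [P -> i]
i+i+i+P+P ⇒ i+i+i+i+P   [P -> i]
i+i+i+i+P ⇒ i+i+i+i+i   [P -> i]

E ⇒ G ⇒ G+P ⇒ G+P+P ⇒ G+P+P+P ⇒ G+P+P+P+P ⇒ P+P+P+P+P ⇒ i+P+P+P+P ⇒ i+i+P+P+P ⇒ i+i+i+P+P ⇒ i+i+i+i+P ⇒ i+i+i+i+i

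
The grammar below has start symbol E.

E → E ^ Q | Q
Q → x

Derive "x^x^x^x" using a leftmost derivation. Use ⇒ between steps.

E ⇒ E^Q   [E → E ^ Q]
E^Q ⇒ E^Q^Q   [E → E ^ Q]
E^Q^Q ⇒ E^Q^Q^Q   [E → E ^ Q]
E^Q^Q^Q ⇒ Q^Q^Q^Q   [E → Q]
Q^Q^Q^Q ⇒ x^Q^Q^Q   [Q → x]
x^Q^Q^Q ⇒ x^x^Q^Q   [Q → x]
x^x^Q^Q ⇒ x^x^x^Q   [Q → x]
x^x^x^Q ⇒ x^x^x^x   [Q → x]

E⇒E^Q⇒E^Q^Q⇒E^Q^Q^Q⇒Q^Q^Q^Q⇒x^Q^Q^Q⇒x^x^Q^Q⇒x^x^x^Q⇒x^x^x^x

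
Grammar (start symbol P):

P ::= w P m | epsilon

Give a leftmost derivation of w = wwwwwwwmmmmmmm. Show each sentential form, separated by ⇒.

P⇒wPm⇒wwPmm⇒wwwPmmm⇒wwwwPmmmm⇒wwwwwPmmmmm⇒wwwwwwPmmmmmm⇒wwwwwwwPmmmmmmm⇒wwwwwwwmmmmmmm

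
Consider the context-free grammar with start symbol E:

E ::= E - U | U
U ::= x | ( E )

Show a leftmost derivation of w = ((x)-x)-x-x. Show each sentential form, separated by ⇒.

E ⇒ E-U ⇒ E-U-U ⇒ U-U-U ⇒ (E)-U-U ⇒ (E-U)-U-U ⇒ (U-U)-U-U ⇒ ((E)-U)-U-U ⇒ ((U)-U)-U-U ⇒ ((x)-U)-U-U ⇒ ((x)-x)-U-U ⇒ ((x)-x)-x-U ⇒ ((x)-x)-x-x

E ⇒ E-U   [E ::= E - U]
E-U ⇒ E-U-U   [E ::= E - U]
E-U-U ⇒ U-U-U   [E ::= U]
U-U-U ⇒ (E)-U-U   [U ::= ( E )]
(E)-U-U ⇒ (E-U)-U-U   [E ::= E - U]
(E-U)-U-U ⇒ (U-U)-U-U   [E ::= U]
(U-U)-U-U ⇒ ((E)-U)-U-U   [U ::= ( E )]
((E)-U)-U-U ⇒ ((U)-U)-U-U   [E ::= U]
((U)-U)-U-U ⇒ ((x)-U)-U-U   [U ::= x]
((x)-U)-U-U ⇒ ((x)-x)-U-U   [U ::= x]
((x)-x)-U-U ⇒ ((x)-x)-x-U   [U ::= x]
((x)-x)-x-U ⇒ ((x)-x)-x-x   [U ::= x]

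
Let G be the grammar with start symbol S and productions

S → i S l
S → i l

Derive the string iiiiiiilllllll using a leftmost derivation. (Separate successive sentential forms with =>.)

S=>iSl=>iiSll=>iiiSlll=>iiiiSllll=>iiiiiSlllll=>iiiiiiSllllll=>iiiiiiilllllll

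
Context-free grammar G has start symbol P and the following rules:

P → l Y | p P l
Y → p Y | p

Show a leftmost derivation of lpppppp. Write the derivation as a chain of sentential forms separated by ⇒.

P ⇒ lY   [P → l Y]
lY ⇒ lpY   [Y → p Y]
lpY ⇒ lppY   [Y → p Y]
lppY ⇒ lpppY   [Y → p Y]
lpppY ⇒ lppppY   [Y → p Y]
lppppY ⇒ lpppppY   [Y → p Y]
lpppppY ⇒ lpppppp   [Y → p]

P⇒lY⇒lpY⇒lppY⇒lpppY⇒lppppY⇒lpppppY⇒lpppppp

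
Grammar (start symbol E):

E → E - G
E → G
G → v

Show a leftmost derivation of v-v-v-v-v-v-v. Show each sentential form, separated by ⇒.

E ⇒ E-G ⇒ E-G-G ⇒ E-G-G-G ⇒ E-G-G-G-G ⇒ E-G-G-G-G-G ⇒ E-G-G-G-G-G-G ⇒ G-G-G-G-G-G-G ⇒ v-G-G-G-G-G-G ⇒ v-v-G-G-G-G-G ⇒ v-v-v-G-G-G-G ⇒ v-v-v-v-G-G-G ⇒ v-v-v-v-v-G-G ⇒ v-v-v-v-v-v-G ⇒ v-v-v-v-v-v-v

E ⇒ E-G   [E → E - G]
E-G ⇒ E-G-G   [E → E - G]
E-G-G ⇒ E-G-G-G   [E → E - G]
E-G-G-G ⇒ E-G-G-G-G   [E → E - G]
E-G-G-G-G ⇒ E-G-G-G-G-G   [E → E - G]
E-G-G-G-G-G ⇒ E-G-G-G-G-G-G   [E → E - G]
E-G-G-G-G-G-G ⇒ G-G-G-G-G-G-G   [E → G]
G-G-G-G-G-G-G ⇒ v-G-G-G-G-G-G   [G → v]
v-G-G-G-G-G-G ⇒ v-v-G-G-G-G-G   [G → v]
v-v-G-G-G-G-G ⇒ v-v-v-G-G-G-G   [G → v]
v-v-v-G-G-G-G ⇒ v-v-v-v-G-G-G   [G → v]
v-v-v-v-G-G-G ⇒ v-v-v-v-v-G-G   [G → v]
v-v-v-v-v-G-G ⇒ v-v-v-v-v-v-G   [G → v]
v-v-v-v-v-v-G ⇒ v-v-v-v-v-v-v   [G → v]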